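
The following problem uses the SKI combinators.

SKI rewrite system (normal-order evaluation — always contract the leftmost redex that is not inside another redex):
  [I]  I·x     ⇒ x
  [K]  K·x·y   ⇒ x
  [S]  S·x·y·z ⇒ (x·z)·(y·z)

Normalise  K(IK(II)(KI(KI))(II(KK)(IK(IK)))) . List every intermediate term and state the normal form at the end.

Answer: normal form = KK  (in 7 steps)

Reduction:
  start: K(IK(II)(KI(KI))(II(KK)(IK(IK))))
  step 1: K(K(II)(KI(KI))(II(KK)(IK(IK))))
  step 2: K(II(II(KK)(IK(IK))))
  step 3: K(I(II(KK)(IK(IK))))
  step 4: K(II(KK)(IK(IK)))
  step 5: K(I(KK)(IK(IK)))
  step 6: K(KK(IK(IK)))
  step 7: KK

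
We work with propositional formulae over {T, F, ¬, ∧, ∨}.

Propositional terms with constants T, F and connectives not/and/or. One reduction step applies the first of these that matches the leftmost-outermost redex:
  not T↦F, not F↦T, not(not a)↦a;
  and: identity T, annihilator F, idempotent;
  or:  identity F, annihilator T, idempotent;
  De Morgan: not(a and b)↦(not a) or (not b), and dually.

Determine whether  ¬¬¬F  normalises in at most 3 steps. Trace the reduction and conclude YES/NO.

Answer: YES — reaches normal form T in 2 ≤ 3 steps

Derivation:
  start: ¬¬¬F
  →1  ¬F
  →2  T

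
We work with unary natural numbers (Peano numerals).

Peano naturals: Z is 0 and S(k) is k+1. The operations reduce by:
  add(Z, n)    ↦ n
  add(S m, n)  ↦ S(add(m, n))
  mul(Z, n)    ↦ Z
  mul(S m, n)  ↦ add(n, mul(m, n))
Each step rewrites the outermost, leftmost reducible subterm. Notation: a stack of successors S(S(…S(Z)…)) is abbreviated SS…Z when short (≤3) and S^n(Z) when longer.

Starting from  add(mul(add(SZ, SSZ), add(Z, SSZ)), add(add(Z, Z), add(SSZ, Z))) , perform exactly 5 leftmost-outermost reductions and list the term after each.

  start: add(mul(add(SZ, SSZ), add(Z, SSZ)), add(add(Z, Z), add(SSZ, Z)))
  →1  add(mul(S(add(Z, SSZ)), add(Z, SSZ)), add(add(Z, Z), add(SSZ, Z)))
  →2  add(add(add(Z, SSZ), mul(add(Z, SSZ), add(Z, SSZ))), add(add(Z, Z), add(SSZ, Z)))
  →3  add(add(SSZ, mul(add(Z, SSZ), add(Z, SSZ))), add(add(Z, Z), add(SSZ, Z)))
  →4  add(S(add(SZ, mul(add(Z, SSZ), add(Z, SSZ)))), add(add(Z, Z), add(SSZ, Z)))
  →5  S(add(add(SZ, mul(add(Z, SSZ), add(Z, SSZ))), add(add(Z, Z), add(SSZ, Z))))

Answer: after 5 steps: S(add(add(SZ, mul(add(Z, SSZ), add(Z, SSZ))), add(add(Z, Z), add(SSZ, Z))))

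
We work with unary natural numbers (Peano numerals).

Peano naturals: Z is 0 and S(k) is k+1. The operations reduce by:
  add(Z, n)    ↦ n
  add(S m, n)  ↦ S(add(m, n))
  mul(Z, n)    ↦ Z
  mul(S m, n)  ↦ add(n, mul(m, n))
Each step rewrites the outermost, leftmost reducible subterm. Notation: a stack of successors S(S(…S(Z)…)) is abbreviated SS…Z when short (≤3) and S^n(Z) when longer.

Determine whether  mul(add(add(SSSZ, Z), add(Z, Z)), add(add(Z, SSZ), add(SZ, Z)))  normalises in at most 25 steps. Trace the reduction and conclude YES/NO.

Answer: NO — after 25 steps the term is S(S(S(S(S(S(add(Z, mul(add(add(SZ, Z), add(Z, Z)), add(add(Z, SSZ), add(SZ, Z)))))))))), not yet normal

Reduction:
  start: mul(add(add(SSSZ, Z), add(Z, Z)), add(add(Z, SSZ), add(SZ, Z)))
  [1] mul(add(S(add(SSZ, Z)), add(Z, Z)), add(add(Z, SSZ), add(SZ, Z)))
  [2] mul(S(add(add(SSZ, Z), add(Z, Z))), add(add(Z, SSZ), add(SZ, Z)))
  [3] add(add(add(Z, SSZ), add(SZ, Z)), mul(add(add(SSZ, Z), add(Z, Z)), add(add(Z, SSZ), add(SZ, Z))))
  [4] add(add(SSZ, add(SZ, Z)), mul(add(add(SSZ, Z), add(Z, Z)), add(add(Z, SSZ), add(SZ, Z))))
  [5] add(S(add(SZ, add(SZ, Z))), mul(add(add(SSZ, Z), add(Z, Z)), add(add(Z, SSZ), add(SZ, Z))))
  [6] S(add(add(SZ, add(SZ, Z)), mul(add(add(SSZ, Z), add(Z, Z)), add(add(Z, SSZ), add(SZ, Z)))))
  [7] S(add(S(add(Z, add(SZ, Z))), mul(add(add(SSZ, Z), add(Z, Z)), add(add(Z, SSZ), add(SZ, Z)))))
  [8] S(S(add(add(Z, add(SZ, Z)), mul(add(add(SSZ, Z), add(Z, Z)), add(add(Z, SSZ), add(SZ, Z))))))
  [9] S(S(add(add(SZ, Z), mul(add(add(SSZ, Z), add(Z, Z)), add(add(Z, SSZ), add(SZ, Z))))))
  [10] S(S(add(S(add(Z, Z)), mul(add(add(SSZ, Z), add(Z, Z)), add(add(Z, SSZ), add(SZ, Z))))))
  [11] S(S(S(add(add(Z, Z), mul(add(add(SSZ, Z), add(Z, Z)), add(add(Z, SSZ), add(SZ, Z)))))))
  [12] S(S(S(add(Z, mul(add(add(SSZ, Z), add(Z, Z)), add(add(Z, SSZ), add(SZ, Z)))))))
  [13] S(S(S(mul(add(add(SSZ, Z), add(Z, Z)), add(add(Z, SSZ), add(SZ, Z))))))
  [14] S(S(S(mul(add(S(add(SZ, Z)), add(Z, Z)), add(add(Z, SSZ), add(SZ, Z))))))
  [15] S(S(S(mul(S(add(add(SZ, Z), add(Z, Z))), add(add(Z, SSZ), add(SZ, Z))))))
  [16] S(S(S(add(add(add(Z, SSZ), add(SZ, Z)), mul(add(add(SZ, Z), add(Z, Z)), add(add(Z, SSZ), add(SZ, Z)))))))
  [17] S(S(S(add(add(SSZ, add(SZ, Z)), mul(add(add(SZ, Z), add(Z, Z)), add(add(Z, SSZ), add(SZ, Z)))))))
  [18] S(S(S(add(S(add(SZ, add(SZ, Z))), mul(add(add(SZ, Z), add(Z, Z)), add(add(Z, SSZ), add(SZ, Z)))))))
  [19] S(S(S(S(add(add(SZ, add(SZ, Z)), mul(add(add(SZ, Z), add(Z, Z)), add(add(Z, SSZ), add(SZ, Z))))))))
  [20] S(S(S(S(add(S(add(Z, add(SZ, Z))), mul(add(add(SZ, Z), add(Z, Z)), add(add(Z, SSZ), add(SZ, Z))))))))
  [21] S(S(S(S(S(add(add(Z, add(SZ, Z)), mul(add(add(SZ, Z), add(Z, Z)), add(add(Z, SSZ), add(SZ, Z)))))))))
  [22] S(S(S(S(S(add(add(SZ, Z), mul(add(add(SZ, Z), add(Z, Z)), add(add(Z, SSZ), add(SZ, Z)))))))))
  [23] S(S(S(S(S(add(S(add(Z, Z)), mul(add(add(SZ, Z), add(Z, Z)), add(add(Z, SSZ), add(SZ, Z)))))))))
  [24] S(S(S(S(S(S(add(add(Z, Z), mul(add(add(SZ, Z), add(Z, Z)), add(add(Z, SSZ), add(SZ, Z))))))))))
  [25] S(S(S(S(S(S(add(Z, mul(add(add(SZ, Z), add(Z, Z)), add(add(Z, SSZ), add(SZ, Z))))))))))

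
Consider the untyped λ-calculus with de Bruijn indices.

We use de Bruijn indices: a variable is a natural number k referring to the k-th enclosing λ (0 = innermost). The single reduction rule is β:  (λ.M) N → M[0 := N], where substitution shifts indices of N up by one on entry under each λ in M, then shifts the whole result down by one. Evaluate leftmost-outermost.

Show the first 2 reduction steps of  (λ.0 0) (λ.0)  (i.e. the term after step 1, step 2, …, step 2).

Answer: after 2 steps: λ.0

Reduction:
  start: (λ.0 0) (λ.0)
  [1] (λ.0) (λ.0)
  [2] λ.0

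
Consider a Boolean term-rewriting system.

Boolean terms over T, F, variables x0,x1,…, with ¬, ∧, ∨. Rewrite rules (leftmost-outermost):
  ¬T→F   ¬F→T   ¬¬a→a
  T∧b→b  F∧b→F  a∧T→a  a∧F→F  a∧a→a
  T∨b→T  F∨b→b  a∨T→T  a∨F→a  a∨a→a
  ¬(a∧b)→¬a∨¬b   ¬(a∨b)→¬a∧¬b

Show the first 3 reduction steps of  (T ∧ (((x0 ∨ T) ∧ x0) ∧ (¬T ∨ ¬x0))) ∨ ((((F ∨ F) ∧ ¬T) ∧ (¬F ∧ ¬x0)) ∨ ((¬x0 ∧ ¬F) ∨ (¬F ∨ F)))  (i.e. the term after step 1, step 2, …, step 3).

  start: (T ∧ (((x0 ∨ T) ∧ x0) ∧ (¬T ∨ ¬x0))) ∨ ((((F ∨ F) ∧ ¬T) ∧ (¬F ∧ ¬x0)) ∨ ((¬x0 ∧ ¬F) ∨ (¬F ∨ F)))
  step 1: (((x0 ∨ T) ∧ x0) ∧ (¬T ∨ ¬x0)) ∨ ((((F ∨ F) ∧ ¬T) ∧ (¬F ∧ ¬x0)) ∨ ((¬x0 ∧ ¬F) ∨ (¬F ∨ F)))
  step 2: ((T ∧ x0) ∧ (¬T ∨ ¬x0)) ∨ ((((F ∨ F) ∧ ¬T) ∧ (¬F ∧ ¬x0)) ∨ ((¬x0 ∧ ¬F) ∨ (¬F ∨ F)))
  step 3: (x0 ∧ (¬T ∨ ¬x0)) ∨ ((((F ∨ F) ∧ ¬T) ∧ (¬F ∧ ¬x0)) ∨ ((¬x0 ∧ ¬F) ∨ (¬F ∨ F)))

Answer: after 3 steps: (x0 ∧ (¬T ∨ ¬x0)) ∨ ((((F ∨ F) ∧ ¬T) ∧ (¬F ∧ ¬x0)) ∨ ((¬x0 ∧ ¬F) ∨ (¬F ∨ F)))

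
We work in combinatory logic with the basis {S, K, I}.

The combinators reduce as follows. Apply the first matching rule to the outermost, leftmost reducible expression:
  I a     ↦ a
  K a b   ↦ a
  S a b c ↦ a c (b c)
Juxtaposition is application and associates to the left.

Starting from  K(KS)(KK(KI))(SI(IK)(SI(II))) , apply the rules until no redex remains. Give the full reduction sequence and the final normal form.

Answer: normal form = S  (in 2 steps)

Reduction:
  start: K(KS)(KK(KI))(SI(IK)(SI(II)))
  [1] KS(SI(IK)(SI(II)))
  [2] S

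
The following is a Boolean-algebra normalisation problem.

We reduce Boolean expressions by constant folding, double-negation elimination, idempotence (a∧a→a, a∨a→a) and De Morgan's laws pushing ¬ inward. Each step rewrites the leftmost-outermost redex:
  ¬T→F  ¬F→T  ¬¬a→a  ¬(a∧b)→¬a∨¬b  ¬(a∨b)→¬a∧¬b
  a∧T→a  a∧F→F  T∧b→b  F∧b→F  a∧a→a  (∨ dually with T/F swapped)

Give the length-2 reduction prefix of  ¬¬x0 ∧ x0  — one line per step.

  start: ¬¬x0 ∧ x0
  →1  x0 ∧ x0
  →2  x0

Answer: after 2 steps: x0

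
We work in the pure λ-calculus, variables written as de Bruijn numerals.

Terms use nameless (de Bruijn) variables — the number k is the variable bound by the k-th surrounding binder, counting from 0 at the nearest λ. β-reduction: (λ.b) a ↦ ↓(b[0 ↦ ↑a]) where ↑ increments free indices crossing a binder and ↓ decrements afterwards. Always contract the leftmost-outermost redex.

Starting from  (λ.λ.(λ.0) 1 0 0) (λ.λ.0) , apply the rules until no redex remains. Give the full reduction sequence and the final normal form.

Answer: normal form = λ.0  (in 4 steps)

Working:
  start: (λ.λ.(λ.0) 1 0 0) (λ.λ.0)
  [1] λ.(λ.0) (λ.λ.0) 0 0
  [2] λ.(λ.λ.0) 0 0
  [3] λ.(λ.0) 0
  [4] λ.0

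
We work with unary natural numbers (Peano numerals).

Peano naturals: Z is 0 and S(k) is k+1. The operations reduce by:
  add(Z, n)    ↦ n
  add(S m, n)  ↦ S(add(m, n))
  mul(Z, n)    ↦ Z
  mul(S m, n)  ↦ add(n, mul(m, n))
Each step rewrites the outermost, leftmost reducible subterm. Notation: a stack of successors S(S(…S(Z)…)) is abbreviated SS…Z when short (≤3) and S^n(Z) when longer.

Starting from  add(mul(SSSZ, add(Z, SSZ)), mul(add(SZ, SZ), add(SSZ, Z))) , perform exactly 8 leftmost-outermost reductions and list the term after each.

Answer: after 8 steps: S(S(add(add(add(Z, SSZ), mul(SZ, add(Z, SSZ))), mul(add(SZ, SZ), add(SSZ, Z)))))

Reduction:
  start: add(mul(SSSZ, add(Z, SSZ)), mul(add(SZ, SZ), add(SSZ, Z)))
  →1  add(add(add(Z, SSZ), mul(SSZ, add(Z, SSZ))), mul(add(SZ, SZ), add(SSZ, Z)))
  →2  add(add(SSZ, mul(SSZ, add(Z, SSZ))), mul(add(SZ, SZ), add(SSZ, Z)))
  →3  add(S(add(SZ, mul(SSZ, add(Z, SSZ)))), mul(add(SZ, SZ), add(SSZ, Z)))
  →4  S(add(add(SZ, mul(SSZ, add(Z, SSZ))), mul(add(SZ, SZ), add(SSZ, Z))))
  →5  S(add(S(add(Z, mul(SSZ, add(Z, SSZ)))), mul(add(SZ, SZ), add(SSZ, Z))))
  →6  S(S(add(add(Z, mul(SSZ, add(Z, SSZ))), mul(add(SZ, SZ), add(SSZ, Z)))))
  →7  S(S(add(mul(SSZ, add(Z, SSZ)), mul(add(SZ, SZ), add(SSZ, Z)))))
  →8  S(S(add(add(add(Z, SSZ), mul(SZ, add(Z, SSZ))), mul(add(SZ, SZ), add(SSZ, Z)))))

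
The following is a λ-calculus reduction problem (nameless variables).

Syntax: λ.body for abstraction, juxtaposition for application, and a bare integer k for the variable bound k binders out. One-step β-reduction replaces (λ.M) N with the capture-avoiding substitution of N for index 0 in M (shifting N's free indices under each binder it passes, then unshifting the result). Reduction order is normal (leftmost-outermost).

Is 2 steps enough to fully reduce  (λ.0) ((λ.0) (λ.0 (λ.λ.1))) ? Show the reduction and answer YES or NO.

  start: (λ.0) ((λ.0) (λ.0 (λ.λ.1)))
  step 1: (λ.0) (λ.0 (λ.λ.1))
  step 2: λ.0 (λ.λ.1)

Answer: YES — reaches normal form λ.0 (λ.λ.1) in 2 ≤ 2 steps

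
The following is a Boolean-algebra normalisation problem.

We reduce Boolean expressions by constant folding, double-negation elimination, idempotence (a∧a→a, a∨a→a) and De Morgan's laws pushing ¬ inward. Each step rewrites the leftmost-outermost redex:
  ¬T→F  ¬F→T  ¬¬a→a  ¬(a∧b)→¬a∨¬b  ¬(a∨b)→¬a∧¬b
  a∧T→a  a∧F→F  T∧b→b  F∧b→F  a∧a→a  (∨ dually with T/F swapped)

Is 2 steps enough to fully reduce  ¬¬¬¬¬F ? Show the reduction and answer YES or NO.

  start: ¬¬¬¬¬F
  →1  ¬¬¬F
  →2  ¬F

Answer: NO — after 2 steps the term is ¬F, not yet normal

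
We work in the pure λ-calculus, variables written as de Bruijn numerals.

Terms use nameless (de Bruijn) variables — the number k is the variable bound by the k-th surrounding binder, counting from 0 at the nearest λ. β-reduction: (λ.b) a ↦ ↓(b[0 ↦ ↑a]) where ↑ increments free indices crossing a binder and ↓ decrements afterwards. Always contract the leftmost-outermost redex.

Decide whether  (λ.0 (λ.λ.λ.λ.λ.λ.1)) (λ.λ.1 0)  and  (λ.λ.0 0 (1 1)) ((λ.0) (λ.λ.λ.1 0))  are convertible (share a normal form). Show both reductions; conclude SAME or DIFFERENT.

Answer: DIFFERENT — A ⇓ λ.λ.λ.λ.λ.λ.1, B ⇓ λ.0 0 (λ.λ.1 0)

Working:
Term A:
  start: (λ.0 (λ.λ.λ.λ.λ.λ.1)) (λ.λ.1 0)
  step 1: (λ.λ.1 0) (λ.λ.λ.λ.λ.λ.1)
  step 2: λ.(λ.λ.λ.λ.λ.λ.1) 0
  step 3: λ.λ.λ.λ.λ.λ.1

Term B:
  start: (λ.λ.0 0 (1 1)) ((λ.0) (λ.λ.λ.1 0))
  step 1: λ.0 0 ((λ.0) (λ.λ.λ.1 0) ((λ.0) (λ.λ.λ.1 0)))
  step 2: λ.0 0 ((λ.λ.λ.1 0) ((λ.0) (λ.λ.λ.1 0)))
  step 3: λ.0 0 (λ.λ.1 0)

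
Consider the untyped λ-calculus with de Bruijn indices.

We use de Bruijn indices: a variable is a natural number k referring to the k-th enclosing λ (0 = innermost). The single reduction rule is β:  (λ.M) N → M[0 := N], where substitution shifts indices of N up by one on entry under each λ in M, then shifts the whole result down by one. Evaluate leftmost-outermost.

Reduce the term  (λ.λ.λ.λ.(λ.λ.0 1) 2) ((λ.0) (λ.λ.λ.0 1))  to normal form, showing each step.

Answer: normal form = λ.λ.λ.λ.0 3  (in 2 steps)

Derivation:
  start: (λ.λ.λ.λ.(λ.λ.0 1) 2) ((λ.0) (λ.λ.λ.0 1))
  →1  λ.λ.λ.(λ.λ.0 1) 2
  →2  λ.λ.λ.λ.0 3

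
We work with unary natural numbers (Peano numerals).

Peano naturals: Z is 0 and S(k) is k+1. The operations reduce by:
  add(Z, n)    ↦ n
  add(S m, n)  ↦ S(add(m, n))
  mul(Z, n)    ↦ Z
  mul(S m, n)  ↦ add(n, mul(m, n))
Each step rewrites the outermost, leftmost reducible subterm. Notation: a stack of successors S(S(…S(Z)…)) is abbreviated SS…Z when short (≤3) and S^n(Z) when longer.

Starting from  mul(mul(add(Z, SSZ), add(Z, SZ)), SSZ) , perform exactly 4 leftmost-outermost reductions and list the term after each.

  start: mul(mul(add(Z, SSZ), add(Z, SZ)), SSZ)
  →1  mul(mul(SSZ, add(Z, SZ)), SSZ)
  →2  mul(add(add(Z, SZ), mul(SZ, add(Z, SZ))), SSZ)
  →3  mul(add(SZ, mul(SZ, add(Z, SZ))), SSZ)
  →4  mul(S(add(Z, mul(SZ, add(Z, SZ)))), SSZ)

Answer: after 4 steps: mul(S(add(Z, mul(SZ, add(Z, SZ)))), SSZ)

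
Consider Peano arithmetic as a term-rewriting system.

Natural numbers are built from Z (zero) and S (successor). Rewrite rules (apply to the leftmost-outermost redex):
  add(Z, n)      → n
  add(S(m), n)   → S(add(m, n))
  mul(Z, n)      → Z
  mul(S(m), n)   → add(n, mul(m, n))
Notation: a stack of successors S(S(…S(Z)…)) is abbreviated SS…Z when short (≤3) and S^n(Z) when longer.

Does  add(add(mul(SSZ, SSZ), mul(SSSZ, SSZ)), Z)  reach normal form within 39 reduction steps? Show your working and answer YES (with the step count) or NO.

  start: add(add(mul(SSZ, SSZ), mul(SSSZ, SSZ)), Z)
  step 1: add(add(add(SSZ, mul(SZ, SSZ)), mul(SSSZ, SSZ)), Z)
  step 2: add(add(S(add(SZ, mul(SZ, SSZ))), mul(SSSZ, SSZ)), Z)
  step 3: add(S(add(add(SZ, mul(SZ, SSZ)), mul(SSSZ, SSZ))), Z)
  step 4: S(add(add(add(SZ, mul(SZ, SSZ)), mul(SSSZ, SSZ)), Z))
  step 5: S(add(add(S(add(Z, mul(SZ, SSZ))), mul(SSSZ, SSZ)), Z))
  step 6: S(add(S(add(add(Z, mul(SZ, SSZ)), mul(SSSZ, SSZ))), Z))
  step 7: S(S(add(add(add(Z, mul(SZ, SSZ)), mul(SSSZ, SSZ)), Z)))
  step 8: S(S(add(add(mul(SZ, SSZ), mul(SSSZ, SSZ)), Z)))
  step 9: S(S(add(add(add(SSZ, mul(Z, SSZ)), mul(SSSZ, SSZ)), Z)))
  step 10: S(S(add(add(S(add(SZ, mul(Z, SSZ))), mul(SSSZ, SSZ)), Z)))
  step 11: S(S(add(S(add(add(SZ, mul(Z, SSZ)), mul(SSSZ, SSZ))), Z)))
  step 12: S(S(S(add(add(add(SZ, mul(Z, SSZ)), mul(SSSZ, SSZ)), Z))))
  step 13: S(S(S(add(add(S(add(Z, mul(Z, SSZ))), mul(SSSZ, SSZ)), Z))))
  step 14: S(S(S(add(S(add(add(Z, mul(Z, SSZ)), mul(SSSZ, SSZ))), Z))))
  step 15: S(S(S(S(add(add(add(Z, mul(Z, SSZ)), mul(SSSZ, SSZ)), Z)))))
  step 16: S(S(S(S(add(add(mul(Z, SSZ), mul(SSSZ, SSZ)), Z)))))
  step 17: S(S(S(S(add(add(Z, mul(SSSZ, SSZ)), Z)))))
  step 18: S(S(S(S(add(mul(SSSZ, SSZ), Z)))))
  step 19: S(S(S(S(add(add(SSZ, mul(SSZ, SSZ)), Z)))))
  step 20: S(S(S(S(add(S(add(SZ, mul(SSZ, SSZ))), Z)))))
  step 21: S(S(S(S(S(add(add(SZ, mul(SSZ, SSZ)), Z))))))
  step 22: S(S(S(S(S(add(S(add(Z, mul(SSZ, SSZ))), Z))))))
  step 23: S(S(S(S(S(S(add(add(Z, mul(SSZ, SSZ)), Z)))))))
  step 24: S(S(S(S(S(S(add(mul(SSZ, SSZ), Z)))))))
  step 25: S(S(S(S(S(S(add(add(SSZ, mul(SZ, SSZ)), Z)))))))
  step 26: S(S(S(S(S(S(add(S(add(SZ, mul(SZ, SSZ))), Z)))))))
  step 27: S(S(S(S(S(S(S(add(add(SZ, mul(SZ, SSZ)), Z))))))))
  step 28: S(S(S(S(S(S(S(add(S(add(Z, mul(SZ, SSZ))), Z))))))))
  step 29: S(S(S(S(S(S(S(S(add(add(Z, mul(SZ, SSZ)), Z)))))))))
  step 30: S(S(S(S(S(S(S(S(add(mul(SZ, SSZ), Z)))))))))
  step 31: S(S(S(S(S(S(S(S(add(add(SSZ, mul(Z, SSZ)), Z)))))))))
  step 32: S(S(S(S(S(S(S(S(add(S(add(SZ, mul(Z, SSZ))), Z)))))))))
  step 33: S(S(S(S(S(S(S(S(S(add(add(SZ, mul(Z, SSZ)), Z))))))))))
  step 34: S(S(S(S(S(S(S(S(S(add(S(add(Z, mul(Z, SSZ))), Z))))))))))
  step 35: S(S(S(S(S(S(S(S(S(S(add(add(Z, mul(Z, SSZ)), Z)))))))))))
  step 36: S(S(S(S(S(S(S(S(S(S(add(mul(Z, SSZ), Z)))))))))))
  step 37: S(S(S(S(S(S(S(S(S(S(add(Z, Z)))))))))))
  step 38: S^10(Z)

Answer: YES — reaches normal form S^10(Z) in 38 ≤ 39 steps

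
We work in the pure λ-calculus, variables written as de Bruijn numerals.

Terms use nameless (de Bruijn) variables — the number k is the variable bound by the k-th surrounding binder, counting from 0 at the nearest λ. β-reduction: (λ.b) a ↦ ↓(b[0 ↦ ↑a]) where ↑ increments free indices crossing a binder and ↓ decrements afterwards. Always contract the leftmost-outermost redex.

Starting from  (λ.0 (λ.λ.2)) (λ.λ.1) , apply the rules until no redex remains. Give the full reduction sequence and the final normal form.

Answer: normal form = λ.λ.λ.λ.λ.1  (in 2 steps)

Working:
  start: (λ.0 (λ.λ.2)) (λ.λ.1)
  →1  (λ.λ.1) (λ.λ.λ.λ.1)
  →2  λ.λ.λ.λ.λ.1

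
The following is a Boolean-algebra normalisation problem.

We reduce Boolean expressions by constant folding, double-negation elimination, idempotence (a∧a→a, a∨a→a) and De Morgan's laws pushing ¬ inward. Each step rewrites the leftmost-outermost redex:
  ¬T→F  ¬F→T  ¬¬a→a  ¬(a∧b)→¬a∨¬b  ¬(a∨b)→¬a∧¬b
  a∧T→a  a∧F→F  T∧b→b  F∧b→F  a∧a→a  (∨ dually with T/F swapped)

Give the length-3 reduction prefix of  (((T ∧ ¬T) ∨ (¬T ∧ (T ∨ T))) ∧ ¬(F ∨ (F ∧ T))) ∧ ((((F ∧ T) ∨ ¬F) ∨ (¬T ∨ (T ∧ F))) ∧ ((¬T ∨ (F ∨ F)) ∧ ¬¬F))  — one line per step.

  start: (((T ∧ ¬T) ∨ (¬T ∧ (T ∨ T))) ∧ ¬(F ∨ (F ∧ T))) ∧ ((((F ∧ T) ∨ ¬F) ∨ (¬T ∨ (T ∧ F))) ∧ ((¬T ∨ (F ∨ F)) ∧ ¬¬F))
  [1] ((¬T ∨ (¬T ∧ (T ∨ T))) ∧ ¬(F ∨ (F ∧ T))) ∧ ((((F ∧ T) ∨ ¬F) ∨ (¬T ∨ (T ∧ F))) ∧ ((¬T ∨ (F ∨ F)) ∧ ¬¬F))
  [2] ((F ∨ (¬T ∧ (T ∨ T))) ∧ ¬(F ∨ (F ∧ T))) ∧ ((((F ∧ T) ∨ ¬F) ∨ (¬T ∨ (T ∧ F))) ∧ ((¬T ∨ (F ∨ F)) ∧ ¬¬F))
  [3] ((¬T ∧ (T ∨ T)) ∧ ¬(F ∨ (F ∧ T))) ∧ ((((F ∧ T) ∨ ¬F) ∨ (¬T ∨ (T ∧ F))) ∧ ((¬T ∨ (F ∨ F)) ∧ ¬¬F))

Answer: after 3 steps: ((¬T ∧ (T ∨ T)) ∧ ¬(F ∨ (F ∧ T))) ∧ ((((F ∧ T) ∨ ¬F) ∨ (¬T ∨ (T ∧ F))) ∧ ((¬T ∨ (F ∨ F)) ∧ ¬¬F))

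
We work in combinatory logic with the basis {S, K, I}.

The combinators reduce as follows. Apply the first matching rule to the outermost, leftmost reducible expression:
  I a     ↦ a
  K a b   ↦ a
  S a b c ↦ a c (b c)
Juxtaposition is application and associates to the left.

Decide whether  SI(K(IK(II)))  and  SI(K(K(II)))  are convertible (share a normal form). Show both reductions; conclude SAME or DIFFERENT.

Term A:
  start: SI(K(IK(II)))
  [1] SI(K(K(II)))
  [2] SI(K(KI))

Term B:
  start: SI(K(K(II)))
  [1] SI(K(KI))

Answer: SAME — A ⇓ SI(K(KI)), B ⇓ SI(K(KI))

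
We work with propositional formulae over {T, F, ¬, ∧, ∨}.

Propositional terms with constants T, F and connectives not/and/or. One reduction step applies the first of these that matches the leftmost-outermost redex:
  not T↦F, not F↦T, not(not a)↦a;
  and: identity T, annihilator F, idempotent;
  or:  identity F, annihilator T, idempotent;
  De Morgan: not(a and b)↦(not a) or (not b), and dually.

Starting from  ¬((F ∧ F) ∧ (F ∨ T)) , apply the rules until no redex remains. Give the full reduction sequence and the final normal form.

  start: ¬((F ∧ F) ∧ (F ∨ T))
  [1] ¬(F ∧ F) ∨ ¬(F ∨ T)
  [2] (¬F ∨ ¬F) ∨ ¬(F ∨ T)
  [3] ¬F ∨ ¬(F ∨ T)
  [4] T ∨ ¬(F ∨ T)
  [5] T

Answer: normal form = T  (in 5 steps)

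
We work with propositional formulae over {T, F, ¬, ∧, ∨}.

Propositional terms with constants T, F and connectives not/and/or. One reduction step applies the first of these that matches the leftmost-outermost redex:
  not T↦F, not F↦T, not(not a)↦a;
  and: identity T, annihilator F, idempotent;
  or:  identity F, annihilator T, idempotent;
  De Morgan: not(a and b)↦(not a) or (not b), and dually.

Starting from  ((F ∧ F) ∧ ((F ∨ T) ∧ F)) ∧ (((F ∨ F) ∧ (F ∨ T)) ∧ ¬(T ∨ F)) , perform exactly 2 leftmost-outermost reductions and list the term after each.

Answer: after 2 steps: F ∧ (((F ∨ F) ∧ (F ∨ T)) ∧ ¬(T ∨ F))

Working:
  start: ((F ∧ F) ∧ ((F ∨ T) ∧ F)) ∧ (((F ∨ F) ∧ (F ∨ T)) ∧ ¬(T ∨ F))
  step 1: (F ∧ ((F ∨ T) ∧ F)) ∧ (((F ∨ F) ∧ (F ∨ T)) ∧ ¬(T ∨ F))
  step 2: F ∧ (((F ∨ F) ∧ (F ∨ T)) ∧ ¬(T ∨ F))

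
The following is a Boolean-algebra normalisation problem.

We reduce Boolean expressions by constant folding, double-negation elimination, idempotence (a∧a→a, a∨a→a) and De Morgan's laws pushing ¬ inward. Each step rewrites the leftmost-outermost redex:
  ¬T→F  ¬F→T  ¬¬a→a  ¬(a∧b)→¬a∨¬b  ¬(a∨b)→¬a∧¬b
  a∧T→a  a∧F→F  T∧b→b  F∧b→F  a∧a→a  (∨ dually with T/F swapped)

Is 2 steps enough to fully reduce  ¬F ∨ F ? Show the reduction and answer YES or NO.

Answer: YES — reaches normal form T in 2 ≤ 2 steps

Working:
  start: ¬F ∨ F
  step 1: ¬F
  step 2: T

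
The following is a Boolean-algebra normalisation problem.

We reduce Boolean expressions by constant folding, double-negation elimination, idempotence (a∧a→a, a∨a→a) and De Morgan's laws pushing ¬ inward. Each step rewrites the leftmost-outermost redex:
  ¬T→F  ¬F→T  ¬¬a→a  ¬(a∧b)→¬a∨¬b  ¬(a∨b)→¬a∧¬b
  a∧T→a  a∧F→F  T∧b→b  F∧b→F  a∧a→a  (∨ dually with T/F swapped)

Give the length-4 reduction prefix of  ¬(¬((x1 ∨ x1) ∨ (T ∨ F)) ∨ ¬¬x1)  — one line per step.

Answer: after 4 steps: (x1 ∨ T) ∧ ¬¬¬x1

Reduction:
  start: ¬(¬((x1 ∨ x1) ∨ (T ∨ F)) ∨ ¬¬x1)
  [1] ¬¬((x1 ∨ x1) ∨ (T ∨ F)) ∧ ¬¬¬x1
  [2] ((x1 ∨ x1) ∨ (T ∨ F)) ∧ ¬¬¬x1
  [3] (x1 ∨ (T ∨ F)) ∧ ¬¬¬x1
  [4] (x1 ∨ T) ∧ ¬¬¬x1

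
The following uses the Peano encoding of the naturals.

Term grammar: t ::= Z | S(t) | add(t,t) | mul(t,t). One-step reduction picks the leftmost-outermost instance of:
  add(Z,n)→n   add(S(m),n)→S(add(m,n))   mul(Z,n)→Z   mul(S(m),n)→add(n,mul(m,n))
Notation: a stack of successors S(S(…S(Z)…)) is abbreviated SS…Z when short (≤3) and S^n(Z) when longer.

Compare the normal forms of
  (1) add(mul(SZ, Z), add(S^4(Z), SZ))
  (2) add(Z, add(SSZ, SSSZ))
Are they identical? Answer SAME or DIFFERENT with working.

Answer: SAME — A ⇓ S^5(Z), B ⇓ S^5(Z)

Derivation:
Term A:
  start: add(mul(SZ, Z), add(S^4(Z), SZ))
  →1  add(add(Z, mul(Z, Z)), add(S^4(Z), SZ))
  →2  add(mul(Z, Z), add(S^4(Z), SZ))
  →3  add(Z, add(S^4(Z), SZ))
  →4  add(S^4(Z), SZ)
  →5  S(add(SSSZ, SZ))
  →6  S(S(add(SSZ, SZ)))
  →7  S(S(S(add(SZ, SZ))))
  →8  S(S(S(S(add(Z, SZ)))))
  →9  S^5(Z)

Term B:
  start: add(Z, add(SSZ, SSSZ))
  →1  add(SSZ, SSSZ)
  →2  S(add(SZ, SSSZ))
  →3  S(S(add(Z, SSSZ)))
  →4  S^5(Z)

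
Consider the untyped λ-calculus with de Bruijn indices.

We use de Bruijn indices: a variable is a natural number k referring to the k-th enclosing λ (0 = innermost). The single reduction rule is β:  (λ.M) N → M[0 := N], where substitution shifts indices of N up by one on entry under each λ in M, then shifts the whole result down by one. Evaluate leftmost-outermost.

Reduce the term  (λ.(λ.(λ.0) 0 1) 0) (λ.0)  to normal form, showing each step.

  start: (λ.(λ.(λ.0) 0 1) 0) (λ.0)
  →1  (λ.(λ.0) 0 (λ.0)) (λ.0)
  →2  (λ.0) (λ.0) (λ.0)
  →3  (λ.0) (λ.0)
  →4  λ.0

Answer: normal form = λ.0  (in 4 steps)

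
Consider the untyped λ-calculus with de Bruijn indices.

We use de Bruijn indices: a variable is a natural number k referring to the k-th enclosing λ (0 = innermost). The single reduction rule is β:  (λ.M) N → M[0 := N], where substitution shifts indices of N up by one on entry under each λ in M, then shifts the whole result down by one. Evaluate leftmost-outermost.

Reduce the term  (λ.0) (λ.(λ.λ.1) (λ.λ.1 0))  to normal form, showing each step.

Answer: normal form = λ.λ.λ.λ.1 0  (in 2 steps)

Derivation:
  start: (λ.0) (λ.(λ.λ.1) (λ.λ.1 0))
  →1  λ.(λ.λ.1) (λ.λ.1 0)
  →2  λ.λ.λ.λ.1 0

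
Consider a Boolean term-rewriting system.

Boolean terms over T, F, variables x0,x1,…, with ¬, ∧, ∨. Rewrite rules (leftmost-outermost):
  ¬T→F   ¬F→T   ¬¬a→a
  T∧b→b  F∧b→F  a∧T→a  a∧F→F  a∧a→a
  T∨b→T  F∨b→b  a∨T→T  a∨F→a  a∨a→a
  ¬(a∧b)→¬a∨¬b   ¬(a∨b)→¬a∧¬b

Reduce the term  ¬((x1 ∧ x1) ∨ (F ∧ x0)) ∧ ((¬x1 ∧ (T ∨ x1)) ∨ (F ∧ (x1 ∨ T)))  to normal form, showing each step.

Answer: normal form = ¬x1  (in 12 steps)

Working:
  start: ¬((x1 ∧ x1) ∨ (F ∧ x0)) ∧ ((¬x1 ∧ (T ∨ x1)) ∨ (F ∧ (x1 ∨ T)))
  step 1: (¬(x1 ∧ x1) ∧ ¬(F ∧ x0)) ∧ ((¬x1 ∧ (T ∨ x1)) ∨ (F ∧ (x1 ∨ T)))
  step 2: ((¬x1 ∨ ¬x1) ∧ ¬(F ∧ x0)) ∧ ((¬x1 ∧ (T ∨ x1)) ∨ (F ∧ (x1 ∨ T)))
  step 3: (¬x1 ∧ ¬(F ∧ x0)) ∧ ((¬x1 ∧ (T ∨ x1)) ∨ (F ∧ (x1 ∨ T)))
  step 4: (¬x1 ∧ (¬F ∨ ¬x0)) ∧ ((¬x1 ∧ (T ∨ x1)) ∨ (F ∧ (x1 ∨ T)))
  step 5: (¬x1 ∧ (T ∨ ¬x0)) ∧ ((¬x1 ∧ (T ∨ x1)) ∨ (F ∧ (x1 ∨ T)))
  step 6: (¬x1 ∧ T) ∧ ((¬x1 ∧ (T ∨ x1)) ∨ (F ∧ (x1 ∨ T)))
  step 7: ¬x1 ∧ ((¬x1 ∧ (T ∨ x1)) ∨ (F ∧ (x1 ∨ T)))
  step 8: ¬x1 ∧ ((¬x1 ∧ T) ∨ (F ∧ (x1 ∨ T)))
  step 9: ¬x1 ∧ (¬x1 ∨ (F ∧ (x1 ∨ T)))
  step 10: ¬x1 ∧ (¬x1 ∨ F)
  step 11: ¬x1 ∧ ¬x1
  step 12: ¬x1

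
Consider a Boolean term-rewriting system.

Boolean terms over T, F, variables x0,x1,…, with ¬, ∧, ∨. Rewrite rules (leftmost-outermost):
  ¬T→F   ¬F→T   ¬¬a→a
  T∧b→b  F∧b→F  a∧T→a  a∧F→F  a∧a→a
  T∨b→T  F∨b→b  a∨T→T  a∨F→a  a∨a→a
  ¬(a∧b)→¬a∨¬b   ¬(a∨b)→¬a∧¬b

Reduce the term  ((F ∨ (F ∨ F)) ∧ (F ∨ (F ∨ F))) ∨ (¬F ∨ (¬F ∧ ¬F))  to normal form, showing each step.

  start: ((F ∨ (F ∨ F)) ∧ (F ∨ (F ∨ F))) ∨ (¬F ∨ (¬F ∧ ¬F))
  step 1: (F ∨ (F ∨ F)) ∨ (¬F ∨ (¬F ∧ ¬F))
  step 2: (F ∨ F) ∨ (¬F ∨ (¬F ∧ ¬F))
  step 3: F ∨ (¬F ∨ (¬F ∧ ¬F))
  step 4: ¬F ∨ (¬F ∧ ¬F)
  step 5: T ∨ (¬F ∧ ¬F)
  step 6: T

Answer: normal form = T  (in 6 steps)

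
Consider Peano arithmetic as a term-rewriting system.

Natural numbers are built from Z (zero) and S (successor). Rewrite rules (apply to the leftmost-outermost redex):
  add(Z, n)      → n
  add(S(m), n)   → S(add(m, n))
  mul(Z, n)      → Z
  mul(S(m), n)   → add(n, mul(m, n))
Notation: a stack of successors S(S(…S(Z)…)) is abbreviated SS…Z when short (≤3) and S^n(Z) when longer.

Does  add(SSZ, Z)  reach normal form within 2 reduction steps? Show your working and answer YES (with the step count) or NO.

  start: add(SSZ, Z)
  step 1: S(add(SZ, Z))
  step 2: S(S(add(Z, Z)))

Answer: NO — after 2 steps the term is S(S(add(Z, Z))), not yet normal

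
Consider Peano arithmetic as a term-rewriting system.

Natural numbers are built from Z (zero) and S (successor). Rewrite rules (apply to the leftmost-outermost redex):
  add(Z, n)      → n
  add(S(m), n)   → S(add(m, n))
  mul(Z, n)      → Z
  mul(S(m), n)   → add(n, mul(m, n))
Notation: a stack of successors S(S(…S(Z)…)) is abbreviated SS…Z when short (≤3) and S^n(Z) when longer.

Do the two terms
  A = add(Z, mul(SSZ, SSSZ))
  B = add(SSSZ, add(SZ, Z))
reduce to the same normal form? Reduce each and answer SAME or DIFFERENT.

Answer: DIFFERENT — A ⇓ S^6(Z), B ⇓ S^4(Z)

Working:
Term A:
  start: add(Z, mul(SSZ, SSSZ))
  step 1: mul(SSZ, SSSZ)
  step 2: add(SSSZ, mul(SZ, SSSZ))
  step 3: S(add(SSZ, mul(SZ, SSSZ)))
  step 4: S(S(add(SZ, mul(SZ, SSSZ))))
  step 5: S(S(S(add(Z, mul(SZ, SSSZ)))))
  step 6: S(S(S(mul(SZ, SSSZ))))
  step 7: S(S(S(add(SSSZ, mul(Z, SSSZ)))))
  step 8: S(S(S(S(add(SSZ, mul(Z, SSSZ))))))
  step 9: S(S(S(S(S(add(SZ, mul(Z, SSSZ)))))))
  step 10: S(S(S(S(S(S(add(Z, mul(Z, SSSZ))))))))
  step 11: S(S(S(S(S(S(mul(Z, SSSZ)))))))
  step 12: S^6(Z)

Term B:
  start: add(SSSZ, add(SZ, Z))
  step 1: S(add(SSZ, add(SZ, Z)))
  step 2: S(S(add(SZ, add(SZ, Z))))
  step 3: S(S(S(add(Z, add(SZ, Z)))))
  step 4: S(S(S(add(SZ, Z))))
  step 5: S(S(S(S(add(Z, Z)))))
  step 6: S^4(Z)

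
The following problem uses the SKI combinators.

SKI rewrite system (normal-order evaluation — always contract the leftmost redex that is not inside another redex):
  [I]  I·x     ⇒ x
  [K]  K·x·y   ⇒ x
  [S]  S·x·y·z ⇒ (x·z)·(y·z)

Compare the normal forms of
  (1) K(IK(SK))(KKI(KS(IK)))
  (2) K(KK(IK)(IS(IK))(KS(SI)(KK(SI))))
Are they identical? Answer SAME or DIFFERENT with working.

Answer: SAME — A ⇓ K(SK), B ⇓ K(SK)

Derivation:
Term A:
  start: K(IK(SK))(KKI(KS(IK)))
  →1  IK(SK)
  →2  K(SK)

Term B:
  start: K(KK(IK)(IS(IK))(KS(SI)(KK(SI))))
  →1  K(K(IS(IK))(KS(SI)(KK(SI))))
  →2  K(IS(IK))
  →3  K(S(IK))
  →4  K(SK)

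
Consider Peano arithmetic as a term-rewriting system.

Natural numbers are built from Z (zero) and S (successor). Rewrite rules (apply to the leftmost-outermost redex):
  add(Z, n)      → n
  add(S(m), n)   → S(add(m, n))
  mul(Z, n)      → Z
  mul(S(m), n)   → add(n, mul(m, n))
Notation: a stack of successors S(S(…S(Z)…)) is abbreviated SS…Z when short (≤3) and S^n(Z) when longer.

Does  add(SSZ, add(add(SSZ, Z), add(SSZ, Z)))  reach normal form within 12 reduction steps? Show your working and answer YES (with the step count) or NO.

  start: add(SSZ, add(add(SSZ, Z), add(SSZ, Z)))
  step 1: S(add(SZ, add(add(SSZ, Z), add(SSZ, Z))))
  step 2: S(S(add(Z, add(add(SSZ, Z), add(SSZ, Z)))))
  step 3: S(S(add(add(SSZ, Z), add(SSZ, Z))))
  step 4: S(S(add(S(add(SZ, Z)), add(SSZ, Z))))
  step 5: S(S(S(add(add(SZ, Z), add(SSZ, Z)))))
  step 6: S(S(S(add(S(add(Z, Z)), add(SSZ, Z)))))
  step 7: S(S(S(S(add(add(Z, Z), add(SSZ, Z))))))
  step 8: S(S(S(S(add(Z, add(SSZ, Z))))))
  step 9: S(S(S(S(add(SSZ, Z)))))
  step 10: S(S(S(S(S(add(SZ, Z))))))
  step 11: S(S(S(S(S(S(add(Z, Z)))))))
  step 12: S^6(Z)

Answer: YES — reaches normal form S^6(Z) in 12 ≤ 12 steps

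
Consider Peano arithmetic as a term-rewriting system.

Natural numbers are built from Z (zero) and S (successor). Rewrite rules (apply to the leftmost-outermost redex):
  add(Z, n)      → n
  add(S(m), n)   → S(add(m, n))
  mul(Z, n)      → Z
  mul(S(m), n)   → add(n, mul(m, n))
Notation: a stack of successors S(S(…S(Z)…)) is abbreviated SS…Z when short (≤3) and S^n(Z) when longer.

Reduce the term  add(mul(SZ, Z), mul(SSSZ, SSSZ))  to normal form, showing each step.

Answer: normal form = S^9(Z)  (in 20 steps)

Working:
  start: add(mul(SZ, Z), mul(SSSZ, SSSZ))
  [1] add(add(Z, mul(Z, Z)), mul(SSSZ, SSSZ))
  [2] add(mul(Z, Z), mul(SSSZ, SSSZ))
  [3] add(Z, mul(SSSZ, SSSZ))
  [4] mul(SSSZ, SSSZ)
  [5] add(SSSZ, mul(SSZ, SSSZ))
  [6] S(add(SSZ, mul(SSZ, SSSZ)))
  [7] S(S(add(SZ, mul(SSZ, SSSZ))))
  [8] S(S(S(add(Z, mul(SSZ, SSSZ)))))
  [9] S(S(S(mul(SSZ, SSSZ))))
  [10] S(S(S(add(SSSZ, mul(SZ, SSSZ)))))
  [11] S(S(S(S(add(SSZ, mul(SZ, SSSZ))))))
  [12] S(S(S(S(S(add(SZ, mul(SZ, SSSZ)))))))
  [13] S(S(S(S(S(S(add(Z, mul(SZ, SSSZ))))))))
  [14] S(S(S(S(S(S(mul(SZ, SSSZ)))))))
  [15] S(S(S(S(S(S(add(SSSZ, mul(Z, SSSZ))))))))
  [16] S(S(S(S(S(S(S(add(SSZ, mul(Z, SSSZ)))))))))
  [17] S(S(S(S(S(S(S(S(add(SZ, mul(Z, SSSZ))))))))))
  [18] S(S(S(S(S(S(S(S(S(add(Z, mul(Z, SSSZ)))))))))))
  [19] S(S(S(S(S(S(S(S(S(mul(Z, SSSZ))))))))))
  [20] S^9(Z)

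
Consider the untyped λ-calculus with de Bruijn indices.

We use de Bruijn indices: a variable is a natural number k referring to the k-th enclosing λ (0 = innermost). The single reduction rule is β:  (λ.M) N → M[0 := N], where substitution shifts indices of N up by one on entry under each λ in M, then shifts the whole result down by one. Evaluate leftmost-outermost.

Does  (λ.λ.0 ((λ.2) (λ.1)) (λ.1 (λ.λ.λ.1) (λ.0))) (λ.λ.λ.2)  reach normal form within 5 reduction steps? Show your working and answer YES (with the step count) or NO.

Answer: YES — reaches normal form λ.0 (λ.λ.λ.2) (λ.1 (λ.λ.λ.1) (λ.0)) in 2 ≤ 5 steps

Reduction:
  start: (λ.λ.0 ((λ.2) (λ.1)) (λ.1 (λ.λ.λ.1) (λ.0))) (λ.λ.λ.2)
  [1] λ.0 ((λ.λ.λ.λ.2) (λ.1)) (λ.1 (λ.λ.λ.1) (λ.0))
  [2] λ.0 (λ.λ.λ.2) (λ.1 (λ.λ.λ.1) (λ.0))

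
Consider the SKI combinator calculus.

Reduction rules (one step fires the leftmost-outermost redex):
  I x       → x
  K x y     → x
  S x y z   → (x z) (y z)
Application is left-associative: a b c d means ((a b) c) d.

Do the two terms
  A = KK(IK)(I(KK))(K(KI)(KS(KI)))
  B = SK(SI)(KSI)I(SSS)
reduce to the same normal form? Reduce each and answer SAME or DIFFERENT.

Term A:
  start: KK(IK)(I(KK))(K(KI)(KS(KI)))
  [1] K(I(KK))(K(KI)(KS(KI)))
  [2] I(KK)
  [3] KK

Term B:
  start: SK(SI)(KSI)I(SSS)
  [1] K(KSI)(SI(KSI))I(SSS)
  [2] KSII(SSS)
  [3] SI(SSS)

Answer: DIFFERENT — A ⇓ KK, B ⇓ SI(SSS)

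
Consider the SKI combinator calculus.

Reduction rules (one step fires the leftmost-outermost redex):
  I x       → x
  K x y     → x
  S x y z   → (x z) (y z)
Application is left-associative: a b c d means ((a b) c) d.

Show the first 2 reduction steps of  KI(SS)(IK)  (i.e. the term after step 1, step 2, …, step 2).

  start: KI(SS)(IK)
  →1  I(IK)
  →2  IK

Answer: after 2 steps: IK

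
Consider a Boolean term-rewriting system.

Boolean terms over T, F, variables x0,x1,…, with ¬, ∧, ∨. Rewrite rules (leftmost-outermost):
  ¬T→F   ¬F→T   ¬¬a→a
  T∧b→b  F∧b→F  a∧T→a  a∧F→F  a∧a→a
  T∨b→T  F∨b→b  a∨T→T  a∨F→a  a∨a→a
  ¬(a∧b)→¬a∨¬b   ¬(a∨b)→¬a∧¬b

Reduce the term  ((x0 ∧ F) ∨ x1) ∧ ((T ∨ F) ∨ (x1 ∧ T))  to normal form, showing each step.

  start: ((x0 ∧ F) ∨ x1) ∧ ((T ∨ F) ∨ (x1 ∧ T))
  [1] (F ∨ x1) ∧ ((T ∨ F) ∨ (x1 ∧ T))
  [2] x1 ∧ ((T ∨ F) ∨ (x1 ∧ T))
  [3] x1 ∧ (T ∨ (x1 ∧ T))
  [4] x1 ∧ T
  [5] x1

Answer: normal form = x1  (in 5 steps)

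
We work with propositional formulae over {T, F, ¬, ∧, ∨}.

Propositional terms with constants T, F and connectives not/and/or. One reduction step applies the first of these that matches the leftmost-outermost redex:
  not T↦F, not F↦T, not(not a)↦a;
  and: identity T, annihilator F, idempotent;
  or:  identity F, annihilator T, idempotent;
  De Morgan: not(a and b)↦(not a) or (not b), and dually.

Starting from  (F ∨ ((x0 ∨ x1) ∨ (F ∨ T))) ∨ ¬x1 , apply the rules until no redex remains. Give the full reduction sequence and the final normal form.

  start: (F ∨ ((x0 ∨ x1) ∨ (F ∨ T))) ∨ ¬x1
  step 1: ((x0 ∨ x1) ∨ (F ∨ T)) ∨ ¬x1
  step 2: ((x0 ∨ x1) ∨ T) ∨ ¬x1
  step 3: T ∨ ¬x1
  step 4: T

Answer: normal form = T  (in 4 steps)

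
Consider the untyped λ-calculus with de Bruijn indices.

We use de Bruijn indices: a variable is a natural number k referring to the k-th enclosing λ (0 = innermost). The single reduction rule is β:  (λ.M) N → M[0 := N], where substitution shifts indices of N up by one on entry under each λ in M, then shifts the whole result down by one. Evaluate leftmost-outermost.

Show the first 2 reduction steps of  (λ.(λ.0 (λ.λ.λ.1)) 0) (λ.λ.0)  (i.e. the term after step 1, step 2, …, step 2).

Answer: after 2 steps: (λ.λ.0) (λ.λ.λ.1)

Reduction:
  start: (λ.(λ.0 (λ.λ.λ.1)) 0) (λ.λ.0)
  step 1: (λ.0 (λ.λ.λ.1)) (λ.λ.0)
  step 2: (λ.λ.0) (λ.λ.λ.1)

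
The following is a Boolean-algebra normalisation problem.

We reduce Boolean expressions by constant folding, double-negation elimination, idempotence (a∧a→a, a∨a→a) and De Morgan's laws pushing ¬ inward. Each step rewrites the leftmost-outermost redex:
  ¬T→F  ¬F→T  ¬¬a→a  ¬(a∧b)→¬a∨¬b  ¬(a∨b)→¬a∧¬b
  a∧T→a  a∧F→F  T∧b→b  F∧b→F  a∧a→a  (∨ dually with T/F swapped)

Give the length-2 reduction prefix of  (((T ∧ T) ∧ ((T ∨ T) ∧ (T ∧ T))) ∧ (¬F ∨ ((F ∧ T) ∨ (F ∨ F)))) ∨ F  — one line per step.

  start: (((T ∧ T) ∧ ((T ∨ T) ∧ (T ∧ T))) ∧ (¬F ∨ ((F ∧ T) ∨ (F ∨ F)))) ∨ F
  step 1: ((T ∧ T) ∧ ((T ∨ T) ∧ (T ∧ T))) ∧ (¬F ∨ ((F ∧ T) ∨ (F ∨ F)))
  step 2: (T ∧ ((T ∨ T) ∧ (T ∧ T))) ∧ (¬F ∨ ((F ∧ T) ∨ (F ∨ F)))

Answer: after 2 steps: (T ∧ ((T ∨ T) ∧ (T ∧ T))) ∧ (¬F ∨ ((F ∧ T) ∨ (F ∨ F)))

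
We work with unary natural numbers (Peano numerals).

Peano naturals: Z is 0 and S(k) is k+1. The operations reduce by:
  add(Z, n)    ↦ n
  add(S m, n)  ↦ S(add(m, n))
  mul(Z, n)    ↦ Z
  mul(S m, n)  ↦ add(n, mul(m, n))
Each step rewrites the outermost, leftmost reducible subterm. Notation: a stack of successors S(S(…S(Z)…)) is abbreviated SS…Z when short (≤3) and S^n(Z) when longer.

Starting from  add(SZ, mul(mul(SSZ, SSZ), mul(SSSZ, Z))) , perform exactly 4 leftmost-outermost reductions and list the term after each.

  start: add(SZ, mul(mul(SSZ, SSZ), mul(SSSZ, Z)))
  [1] S(add(Z, mul(mul(SSZ, SSZ), mul(SSSZ, Z))))
  [2] S(mul(mul(SSZ, SSZ), mul(SSSZ, Z)))
  [3] S(mul(add(SSZ, mul(SZ, SSZ)), mul(SSSZ, Z)))
  [4] S(mul(S(add(SZ, mul(SZ, SSZ))), mul(SSSZ, Z)))

Answer: after 4 steps: S(mul(S(add(SZ, mul(SZ, SSZ))), mul(SSSZ, Z)))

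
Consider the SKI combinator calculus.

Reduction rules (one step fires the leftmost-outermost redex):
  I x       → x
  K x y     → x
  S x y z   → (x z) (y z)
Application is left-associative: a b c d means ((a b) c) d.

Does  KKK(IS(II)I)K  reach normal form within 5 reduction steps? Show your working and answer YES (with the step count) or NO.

Answer: YES — reaches normal form SII in 4 ≤ 5 steps

Working:
  start: KKK(IS(II)I)K
  [1] K(IS(II)I)K
  [2] IS(II)I
  [3] S(II)I
  [4] SII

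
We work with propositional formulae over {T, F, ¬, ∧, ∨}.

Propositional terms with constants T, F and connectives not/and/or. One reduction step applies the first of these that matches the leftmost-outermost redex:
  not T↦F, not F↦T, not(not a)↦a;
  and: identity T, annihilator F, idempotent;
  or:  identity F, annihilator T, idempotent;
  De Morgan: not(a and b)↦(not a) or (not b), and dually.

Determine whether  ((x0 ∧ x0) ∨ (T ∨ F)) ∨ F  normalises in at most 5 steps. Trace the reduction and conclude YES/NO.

  start: ((x0 ∧ x0) ∨ (T ∨ F)) ∨ F
  [1] (x0 ∧ x0) ∨ (T ∨ F)
  [2] x0 ∨ (T ∨ F)
  [3] x0 ∨ T
  [4] T

Answer: YES — reaches normal form T in 4 ≤ 5 steps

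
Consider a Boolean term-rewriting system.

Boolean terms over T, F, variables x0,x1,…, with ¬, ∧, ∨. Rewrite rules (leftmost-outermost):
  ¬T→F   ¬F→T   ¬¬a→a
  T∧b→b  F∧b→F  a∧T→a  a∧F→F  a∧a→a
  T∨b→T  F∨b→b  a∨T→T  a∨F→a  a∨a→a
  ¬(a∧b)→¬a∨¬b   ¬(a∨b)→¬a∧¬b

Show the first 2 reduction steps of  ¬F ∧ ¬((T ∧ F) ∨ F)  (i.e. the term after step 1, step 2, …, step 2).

  start: ¬F ∧ ¬((T ∧ F) ∨ F)
  step 1: T ∧ ¬((T ∧ F) ∨ F)
  step 2: ¬((T ∧ F) ∨ F)

Answer: after 2 steps: ¬((T ∧ F) ∨ F)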